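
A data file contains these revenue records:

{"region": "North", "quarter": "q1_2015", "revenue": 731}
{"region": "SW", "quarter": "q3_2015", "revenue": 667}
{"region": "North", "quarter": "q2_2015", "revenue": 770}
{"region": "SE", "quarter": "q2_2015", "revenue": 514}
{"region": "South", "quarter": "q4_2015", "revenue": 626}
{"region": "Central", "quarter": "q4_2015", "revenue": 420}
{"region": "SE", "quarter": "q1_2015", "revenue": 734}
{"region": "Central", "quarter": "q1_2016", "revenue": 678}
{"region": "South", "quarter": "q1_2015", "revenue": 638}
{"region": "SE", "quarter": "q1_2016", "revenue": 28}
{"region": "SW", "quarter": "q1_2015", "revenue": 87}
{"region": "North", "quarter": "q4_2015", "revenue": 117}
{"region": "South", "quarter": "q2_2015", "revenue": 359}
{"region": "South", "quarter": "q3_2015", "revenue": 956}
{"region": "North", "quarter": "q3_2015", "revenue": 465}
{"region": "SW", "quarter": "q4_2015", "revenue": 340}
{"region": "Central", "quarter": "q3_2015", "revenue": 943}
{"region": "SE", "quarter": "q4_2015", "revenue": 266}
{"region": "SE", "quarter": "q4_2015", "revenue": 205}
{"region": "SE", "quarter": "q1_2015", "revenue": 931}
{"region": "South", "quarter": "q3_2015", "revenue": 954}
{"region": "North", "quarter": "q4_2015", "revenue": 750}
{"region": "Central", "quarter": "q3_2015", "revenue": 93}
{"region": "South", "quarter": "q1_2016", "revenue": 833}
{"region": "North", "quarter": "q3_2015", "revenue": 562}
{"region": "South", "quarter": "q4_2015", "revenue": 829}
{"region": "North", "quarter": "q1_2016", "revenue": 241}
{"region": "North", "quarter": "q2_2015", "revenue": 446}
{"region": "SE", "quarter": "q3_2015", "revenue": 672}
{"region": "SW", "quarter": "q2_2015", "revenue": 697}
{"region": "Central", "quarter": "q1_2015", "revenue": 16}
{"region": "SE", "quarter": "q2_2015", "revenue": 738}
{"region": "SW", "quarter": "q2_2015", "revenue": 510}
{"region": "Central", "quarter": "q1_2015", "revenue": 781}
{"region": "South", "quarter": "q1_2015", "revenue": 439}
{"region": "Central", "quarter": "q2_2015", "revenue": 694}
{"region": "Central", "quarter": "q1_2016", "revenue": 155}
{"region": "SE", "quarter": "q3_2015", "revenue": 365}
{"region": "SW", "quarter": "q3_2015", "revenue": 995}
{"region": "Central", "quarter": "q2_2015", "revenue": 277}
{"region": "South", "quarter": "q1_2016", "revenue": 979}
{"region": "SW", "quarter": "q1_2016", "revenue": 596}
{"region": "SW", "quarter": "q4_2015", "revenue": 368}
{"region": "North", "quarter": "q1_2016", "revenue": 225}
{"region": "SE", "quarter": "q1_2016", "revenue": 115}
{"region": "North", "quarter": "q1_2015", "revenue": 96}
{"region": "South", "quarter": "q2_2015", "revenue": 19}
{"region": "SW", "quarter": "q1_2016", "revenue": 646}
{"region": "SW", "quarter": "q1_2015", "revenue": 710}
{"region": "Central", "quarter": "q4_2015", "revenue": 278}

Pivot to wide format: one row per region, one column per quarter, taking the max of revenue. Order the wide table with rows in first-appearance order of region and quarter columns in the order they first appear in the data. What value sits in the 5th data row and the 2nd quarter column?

943

With rows in first-appearance order of region, row 5 is region=Central. quarter columns in first-appearance order: q1_2015, q3_2015, q2_2015, q4_2015, q1_2016; column 2 is q3_2015.
Long rows with region=Central, quarter=q3_2015: max(943, 93) = 943.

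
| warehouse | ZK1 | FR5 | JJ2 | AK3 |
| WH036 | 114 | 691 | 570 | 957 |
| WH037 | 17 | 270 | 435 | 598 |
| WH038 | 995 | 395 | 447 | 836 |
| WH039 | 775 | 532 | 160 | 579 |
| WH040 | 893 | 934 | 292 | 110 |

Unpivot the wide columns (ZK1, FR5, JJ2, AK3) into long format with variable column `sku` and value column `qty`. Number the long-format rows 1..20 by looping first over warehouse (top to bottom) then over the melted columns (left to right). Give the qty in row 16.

20 rows total (5 × 4). Row 16: index ⌊(16-1)/4⌋ = 3 into warehouse → WH039; (16-1) mod 4 = 3 into the melted columns → AK3.
So row 16 is (WH039, AK3, 579); qty = 579.

579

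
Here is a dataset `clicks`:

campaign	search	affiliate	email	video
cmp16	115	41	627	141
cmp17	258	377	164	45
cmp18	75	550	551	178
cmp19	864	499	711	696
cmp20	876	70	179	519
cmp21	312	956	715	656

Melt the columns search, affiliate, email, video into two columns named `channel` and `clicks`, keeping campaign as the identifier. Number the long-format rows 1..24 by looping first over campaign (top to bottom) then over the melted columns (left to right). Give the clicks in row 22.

956

24 rows total (6 × 4). Row 22: index ⌊(22-1)/4⌋ = 5 into campaign → cmp21; (22-1) mod 4 = 1 into the melted columns → affiliate.
So row 22 is (cmp21, affiliate, 956); clicks = 956.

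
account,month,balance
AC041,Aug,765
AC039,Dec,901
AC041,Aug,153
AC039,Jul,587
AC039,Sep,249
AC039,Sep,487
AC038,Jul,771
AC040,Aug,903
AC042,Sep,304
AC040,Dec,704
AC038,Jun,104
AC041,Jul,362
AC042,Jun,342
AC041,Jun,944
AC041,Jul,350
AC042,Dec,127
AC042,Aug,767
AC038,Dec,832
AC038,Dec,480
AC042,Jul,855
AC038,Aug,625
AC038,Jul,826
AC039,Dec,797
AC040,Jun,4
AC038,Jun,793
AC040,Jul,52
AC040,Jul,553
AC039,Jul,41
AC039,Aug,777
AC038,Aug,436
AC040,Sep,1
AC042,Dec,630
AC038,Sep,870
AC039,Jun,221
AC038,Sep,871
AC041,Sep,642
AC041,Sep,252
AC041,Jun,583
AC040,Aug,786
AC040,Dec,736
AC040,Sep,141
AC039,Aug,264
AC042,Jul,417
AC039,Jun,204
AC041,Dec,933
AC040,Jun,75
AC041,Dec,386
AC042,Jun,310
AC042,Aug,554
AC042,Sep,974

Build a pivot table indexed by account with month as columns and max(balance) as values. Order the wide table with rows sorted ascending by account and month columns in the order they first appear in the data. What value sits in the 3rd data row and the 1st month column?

With rows sorted ascending by account, row 3 is account=AC040. month columns in first-appearance order: Aug, Dec, Jul, Sep, Jun; column 1 is Aug.
Long rows with account=AC040, month=Aug: max(903, 786) = 903.

903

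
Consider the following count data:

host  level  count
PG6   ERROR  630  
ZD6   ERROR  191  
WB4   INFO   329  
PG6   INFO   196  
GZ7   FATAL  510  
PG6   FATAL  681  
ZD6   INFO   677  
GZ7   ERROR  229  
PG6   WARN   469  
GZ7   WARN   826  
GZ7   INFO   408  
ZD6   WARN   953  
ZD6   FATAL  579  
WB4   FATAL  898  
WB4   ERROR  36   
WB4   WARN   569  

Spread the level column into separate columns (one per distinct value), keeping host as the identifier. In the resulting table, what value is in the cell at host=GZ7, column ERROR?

Wide layout: rows indexed by host, columns are the 4 distinct level values (ERROR, INFO, FATAL, WARN).
Cell (host=GZ7, level=ERROR) draws from the long row where host=GZ7 and level=ERROR, which has count=229.

229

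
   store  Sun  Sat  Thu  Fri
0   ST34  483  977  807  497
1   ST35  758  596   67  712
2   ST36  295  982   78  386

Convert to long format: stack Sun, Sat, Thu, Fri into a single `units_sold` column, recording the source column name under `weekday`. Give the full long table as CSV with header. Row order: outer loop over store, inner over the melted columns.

Each (store, column) pair becomes one row: 3 × 4 = 12 rows.
For example, (ST34, Sun) → units_sold=483.

store,weekday,units_sold
ST34,Sun,483
ST34,Sat,977
ST34,Thu,807
ST34,Fri,497
ST35,Sun,758
ST35,Sat,596
ST35,Thu,67
ST35,Fri,712
ST36,Sun,295
ST36,Sat,982
ST36,Thu,78
ST36,Fri,386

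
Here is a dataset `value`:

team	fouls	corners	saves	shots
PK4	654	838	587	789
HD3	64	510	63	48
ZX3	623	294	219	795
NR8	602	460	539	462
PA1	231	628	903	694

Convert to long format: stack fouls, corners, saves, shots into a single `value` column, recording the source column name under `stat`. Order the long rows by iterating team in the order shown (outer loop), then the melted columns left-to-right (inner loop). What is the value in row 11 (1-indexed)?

20 rows total (5 × 4). Row 11: index ⌊(11-1)/4⌋ = 2 into team → ZX3; (11-1) mod 4 = 2 into the melted columns → saves.
So row 11 is (ZX3, saves, 219); value = 219.

219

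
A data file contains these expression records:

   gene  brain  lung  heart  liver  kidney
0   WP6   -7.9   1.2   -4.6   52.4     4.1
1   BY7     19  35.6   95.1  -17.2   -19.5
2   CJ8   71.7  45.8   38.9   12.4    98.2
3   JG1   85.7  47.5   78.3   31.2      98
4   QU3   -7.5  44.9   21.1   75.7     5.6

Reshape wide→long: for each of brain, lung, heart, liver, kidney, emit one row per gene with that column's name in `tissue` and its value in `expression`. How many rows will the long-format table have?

25

5 gene values × 5 melted columns = 25 rows.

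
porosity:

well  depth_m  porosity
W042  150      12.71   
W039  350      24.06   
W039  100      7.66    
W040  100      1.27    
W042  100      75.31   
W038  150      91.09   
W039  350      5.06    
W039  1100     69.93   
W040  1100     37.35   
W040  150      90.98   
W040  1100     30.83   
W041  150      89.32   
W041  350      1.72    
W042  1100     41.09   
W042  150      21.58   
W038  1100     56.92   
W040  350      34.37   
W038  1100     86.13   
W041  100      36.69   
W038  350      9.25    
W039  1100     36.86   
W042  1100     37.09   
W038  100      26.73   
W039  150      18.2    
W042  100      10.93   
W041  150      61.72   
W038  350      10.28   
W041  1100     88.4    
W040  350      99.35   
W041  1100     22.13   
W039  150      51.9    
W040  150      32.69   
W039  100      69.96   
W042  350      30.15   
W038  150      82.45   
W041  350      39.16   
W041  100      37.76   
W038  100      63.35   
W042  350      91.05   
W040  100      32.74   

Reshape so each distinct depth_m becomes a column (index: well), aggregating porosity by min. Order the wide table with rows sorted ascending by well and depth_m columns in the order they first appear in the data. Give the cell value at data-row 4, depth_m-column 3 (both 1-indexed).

36.69

With rows sorted ascending by well, row 4 is well=W041. depth_m columns in first-appearance order: 150, 350, 100, 1100; column 3 is 100.
Long rows with well=W041, depth_m=100: min(36.69, 37.76) = 36.69.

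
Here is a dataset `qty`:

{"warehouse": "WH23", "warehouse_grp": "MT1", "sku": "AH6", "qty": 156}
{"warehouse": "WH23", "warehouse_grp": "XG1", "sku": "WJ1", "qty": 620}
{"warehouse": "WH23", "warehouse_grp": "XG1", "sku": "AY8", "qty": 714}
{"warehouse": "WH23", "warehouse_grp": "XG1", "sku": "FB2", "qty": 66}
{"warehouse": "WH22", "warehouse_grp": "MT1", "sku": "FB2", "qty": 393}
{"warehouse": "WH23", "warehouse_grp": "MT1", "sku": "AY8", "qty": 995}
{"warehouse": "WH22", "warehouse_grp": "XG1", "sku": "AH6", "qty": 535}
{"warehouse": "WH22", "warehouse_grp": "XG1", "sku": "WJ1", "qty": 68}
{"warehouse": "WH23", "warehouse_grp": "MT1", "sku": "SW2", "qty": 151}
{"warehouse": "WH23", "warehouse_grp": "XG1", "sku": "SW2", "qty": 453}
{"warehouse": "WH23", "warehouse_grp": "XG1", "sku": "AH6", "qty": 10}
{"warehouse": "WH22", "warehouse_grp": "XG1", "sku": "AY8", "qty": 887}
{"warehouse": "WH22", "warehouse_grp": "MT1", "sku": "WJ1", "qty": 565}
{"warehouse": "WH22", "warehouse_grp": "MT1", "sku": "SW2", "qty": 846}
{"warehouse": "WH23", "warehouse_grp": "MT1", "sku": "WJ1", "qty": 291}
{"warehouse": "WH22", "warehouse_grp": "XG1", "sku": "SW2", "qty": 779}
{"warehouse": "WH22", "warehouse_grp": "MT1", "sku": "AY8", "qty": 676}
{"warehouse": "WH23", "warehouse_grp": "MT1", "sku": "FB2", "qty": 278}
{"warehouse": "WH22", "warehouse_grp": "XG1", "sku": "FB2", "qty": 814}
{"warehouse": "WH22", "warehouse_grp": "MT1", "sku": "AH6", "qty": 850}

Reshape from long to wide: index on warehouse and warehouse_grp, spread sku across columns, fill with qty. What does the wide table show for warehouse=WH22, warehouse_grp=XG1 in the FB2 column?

814

Wide layout: rows indexed by warehouse and warehouse_grp, columns are the 5 distinct sku values (AH6, WJ1, AY8, FB2, SW2).
Cell (warehouse=WH22, warehouse_grp=XG1, sku=FB2) draws from the long row where warehouse=WH22, warehouse_grp=XG1 and sku=FB2, which has qty=814.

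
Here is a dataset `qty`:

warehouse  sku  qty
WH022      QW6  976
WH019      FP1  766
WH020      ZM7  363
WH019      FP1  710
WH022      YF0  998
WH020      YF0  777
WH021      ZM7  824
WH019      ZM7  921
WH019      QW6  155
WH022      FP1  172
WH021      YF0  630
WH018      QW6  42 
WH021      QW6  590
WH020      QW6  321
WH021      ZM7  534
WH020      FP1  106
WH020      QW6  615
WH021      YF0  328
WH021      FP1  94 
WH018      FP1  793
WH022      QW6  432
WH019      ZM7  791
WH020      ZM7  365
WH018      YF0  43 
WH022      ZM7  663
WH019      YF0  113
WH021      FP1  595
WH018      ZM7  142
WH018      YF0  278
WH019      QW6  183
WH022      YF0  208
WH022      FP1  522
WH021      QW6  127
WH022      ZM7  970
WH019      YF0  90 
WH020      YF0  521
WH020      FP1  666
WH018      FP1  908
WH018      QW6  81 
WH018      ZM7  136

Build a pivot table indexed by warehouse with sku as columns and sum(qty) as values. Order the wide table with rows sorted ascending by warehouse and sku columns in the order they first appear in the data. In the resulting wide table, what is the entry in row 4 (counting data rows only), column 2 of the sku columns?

689

With rows sorted ascending by warehouse, row 4 is warehouse=WH021. sku columns in first-appearance order: QW6, FP1, ZM7, YF0; column 2 is FP1.
Long rows with warehouse=WH021, sku=FP1: 94 + 595 = 689.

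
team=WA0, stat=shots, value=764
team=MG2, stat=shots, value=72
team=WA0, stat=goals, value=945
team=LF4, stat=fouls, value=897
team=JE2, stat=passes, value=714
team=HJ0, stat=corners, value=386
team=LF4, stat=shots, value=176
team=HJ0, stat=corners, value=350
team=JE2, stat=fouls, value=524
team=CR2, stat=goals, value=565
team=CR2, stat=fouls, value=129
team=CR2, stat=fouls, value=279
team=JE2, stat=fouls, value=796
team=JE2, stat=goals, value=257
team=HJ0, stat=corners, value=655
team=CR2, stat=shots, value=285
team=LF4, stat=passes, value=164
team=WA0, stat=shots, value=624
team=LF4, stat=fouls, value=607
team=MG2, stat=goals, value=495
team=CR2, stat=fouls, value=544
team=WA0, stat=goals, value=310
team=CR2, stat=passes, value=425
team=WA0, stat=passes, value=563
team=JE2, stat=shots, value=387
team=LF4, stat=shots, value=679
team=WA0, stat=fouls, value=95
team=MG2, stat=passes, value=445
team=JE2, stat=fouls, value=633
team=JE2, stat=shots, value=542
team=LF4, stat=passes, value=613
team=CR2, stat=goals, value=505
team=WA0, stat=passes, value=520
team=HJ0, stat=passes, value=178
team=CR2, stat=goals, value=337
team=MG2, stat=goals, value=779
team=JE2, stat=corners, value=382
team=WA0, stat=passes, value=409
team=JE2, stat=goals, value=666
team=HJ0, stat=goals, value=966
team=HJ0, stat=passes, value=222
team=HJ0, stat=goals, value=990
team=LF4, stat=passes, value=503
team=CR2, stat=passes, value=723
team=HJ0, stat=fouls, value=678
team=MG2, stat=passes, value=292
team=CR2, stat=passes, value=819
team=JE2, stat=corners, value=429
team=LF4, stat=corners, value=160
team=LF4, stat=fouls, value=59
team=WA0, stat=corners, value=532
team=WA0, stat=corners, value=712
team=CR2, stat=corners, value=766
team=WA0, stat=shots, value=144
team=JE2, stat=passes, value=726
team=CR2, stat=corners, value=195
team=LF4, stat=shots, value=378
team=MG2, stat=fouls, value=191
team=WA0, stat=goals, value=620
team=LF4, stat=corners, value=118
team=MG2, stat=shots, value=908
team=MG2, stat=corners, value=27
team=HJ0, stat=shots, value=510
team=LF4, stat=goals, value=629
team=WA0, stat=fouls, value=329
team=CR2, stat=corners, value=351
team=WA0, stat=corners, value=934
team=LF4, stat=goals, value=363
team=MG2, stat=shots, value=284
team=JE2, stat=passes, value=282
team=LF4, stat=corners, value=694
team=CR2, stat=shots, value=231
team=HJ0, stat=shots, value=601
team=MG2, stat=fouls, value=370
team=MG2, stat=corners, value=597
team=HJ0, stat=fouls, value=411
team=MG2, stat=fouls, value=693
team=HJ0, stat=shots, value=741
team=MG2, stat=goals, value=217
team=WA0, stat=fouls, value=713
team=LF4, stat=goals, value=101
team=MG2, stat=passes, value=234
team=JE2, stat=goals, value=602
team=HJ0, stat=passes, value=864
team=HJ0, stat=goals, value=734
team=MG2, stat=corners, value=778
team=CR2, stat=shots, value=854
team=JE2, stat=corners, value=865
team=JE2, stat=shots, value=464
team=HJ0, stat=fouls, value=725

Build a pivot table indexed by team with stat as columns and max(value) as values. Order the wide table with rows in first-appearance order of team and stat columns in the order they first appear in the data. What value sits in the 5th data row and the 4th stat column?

With rows in first-appearance order of team, row 5 is team=HJ0. stat columns in first-appearance order: shots, goals, fouls, passes, corners; column 4 is passes.
Long rows with team=HJ0, stat=passes: max(178, 222, 864) = 864.

864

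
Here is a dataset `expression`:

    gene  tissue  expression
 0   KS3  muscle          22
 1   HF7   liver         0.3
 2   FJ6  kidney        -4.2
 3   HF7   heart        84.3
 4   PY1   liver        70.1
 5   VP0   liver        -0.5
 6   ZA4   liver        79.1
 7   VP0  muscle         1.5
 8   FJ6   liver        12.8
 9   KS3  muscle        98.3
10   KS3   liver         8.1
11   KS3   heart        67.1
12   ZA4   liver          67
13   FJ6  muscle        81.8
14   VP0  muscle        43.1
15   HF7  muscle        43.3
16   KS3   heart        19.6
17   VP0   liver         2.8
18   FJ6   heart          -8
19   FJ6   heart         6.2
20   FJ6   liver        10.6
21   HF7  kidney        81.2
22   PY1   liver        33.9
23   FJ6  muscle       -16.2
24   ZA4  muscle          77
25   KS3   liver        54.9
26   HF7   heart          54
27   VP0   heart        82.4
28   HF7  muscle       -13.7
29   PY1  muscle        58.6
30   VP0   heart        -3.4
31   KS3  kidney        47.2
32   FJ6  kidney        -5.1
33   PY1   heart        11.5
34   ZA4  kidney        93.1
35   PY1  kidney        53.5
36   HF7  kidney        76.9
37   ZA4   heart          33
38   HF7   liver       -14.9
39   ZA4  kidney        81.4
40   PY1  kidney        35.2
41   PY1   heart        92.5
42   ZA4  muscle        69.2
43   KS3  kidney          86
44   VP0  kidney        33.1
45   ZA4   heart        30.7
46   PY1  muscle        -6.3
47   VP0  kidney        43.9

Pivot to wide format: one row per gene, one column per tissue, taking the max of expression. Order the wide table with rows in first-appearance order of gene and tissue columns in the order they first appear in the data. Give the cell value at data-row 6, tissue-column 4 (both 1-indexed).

With rows in first-appearance order of gene, row 6 is gene=ZA4. tissue columns in first-appearance order: muscle, liver, kidney, heart; column 4 is heart.
Long rows with gene=ZA4, tissue=heart: max(33, 30.7) = 33.

33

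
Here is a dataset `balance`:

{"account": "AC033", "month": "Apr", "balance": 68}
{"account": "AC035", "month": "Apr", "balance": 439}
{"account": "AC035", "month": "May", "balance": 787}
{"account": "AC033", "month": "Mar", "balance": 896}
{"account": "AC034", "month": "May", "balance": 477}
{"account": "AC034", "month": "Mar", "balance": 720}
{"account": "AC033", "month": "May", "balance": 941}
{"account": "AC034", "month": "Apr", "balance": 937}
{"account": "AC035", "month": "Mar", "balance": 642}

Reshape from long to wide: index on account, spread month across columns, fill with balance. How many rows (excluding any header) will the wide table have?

3

3 distinct account values → 3 rows.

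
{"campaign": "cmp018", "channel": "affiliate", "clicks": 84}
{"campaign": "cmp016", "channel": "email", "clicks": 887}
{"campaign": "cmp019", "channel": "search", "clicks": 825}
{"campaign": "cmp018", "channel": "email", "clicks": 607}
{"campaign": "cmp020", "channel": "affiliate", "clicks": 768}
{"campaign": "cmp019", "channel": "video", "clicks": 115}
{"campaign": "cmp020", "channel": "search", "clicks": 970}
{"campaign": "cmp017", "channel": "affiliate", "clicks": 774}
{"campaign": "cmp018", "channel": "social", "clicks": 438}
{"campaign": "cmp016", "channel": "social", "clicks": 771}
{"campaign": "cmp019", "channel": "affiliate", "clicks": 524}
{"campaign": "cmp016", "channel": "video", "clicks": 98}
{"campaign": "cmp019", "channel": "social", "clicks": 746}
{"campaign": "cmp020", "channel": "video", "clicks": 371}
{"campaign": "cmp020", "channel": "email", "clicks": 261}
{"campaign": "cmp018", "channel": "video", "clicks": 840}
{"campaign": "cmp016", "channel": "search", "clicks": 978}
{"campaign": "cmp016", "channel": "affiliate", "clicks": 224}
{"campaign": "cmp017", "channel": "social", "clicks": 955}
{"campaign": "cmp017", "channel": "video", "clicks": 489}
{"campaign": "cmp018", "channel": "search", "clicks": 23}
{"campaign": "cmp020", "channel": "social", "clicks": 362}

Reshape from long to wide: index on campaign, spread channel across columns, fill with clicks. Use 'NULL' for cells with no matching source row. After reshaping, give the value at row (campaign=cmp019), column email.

No long-format row has campaign=cmp019 and channel=email, so the cell is NULL.

NULL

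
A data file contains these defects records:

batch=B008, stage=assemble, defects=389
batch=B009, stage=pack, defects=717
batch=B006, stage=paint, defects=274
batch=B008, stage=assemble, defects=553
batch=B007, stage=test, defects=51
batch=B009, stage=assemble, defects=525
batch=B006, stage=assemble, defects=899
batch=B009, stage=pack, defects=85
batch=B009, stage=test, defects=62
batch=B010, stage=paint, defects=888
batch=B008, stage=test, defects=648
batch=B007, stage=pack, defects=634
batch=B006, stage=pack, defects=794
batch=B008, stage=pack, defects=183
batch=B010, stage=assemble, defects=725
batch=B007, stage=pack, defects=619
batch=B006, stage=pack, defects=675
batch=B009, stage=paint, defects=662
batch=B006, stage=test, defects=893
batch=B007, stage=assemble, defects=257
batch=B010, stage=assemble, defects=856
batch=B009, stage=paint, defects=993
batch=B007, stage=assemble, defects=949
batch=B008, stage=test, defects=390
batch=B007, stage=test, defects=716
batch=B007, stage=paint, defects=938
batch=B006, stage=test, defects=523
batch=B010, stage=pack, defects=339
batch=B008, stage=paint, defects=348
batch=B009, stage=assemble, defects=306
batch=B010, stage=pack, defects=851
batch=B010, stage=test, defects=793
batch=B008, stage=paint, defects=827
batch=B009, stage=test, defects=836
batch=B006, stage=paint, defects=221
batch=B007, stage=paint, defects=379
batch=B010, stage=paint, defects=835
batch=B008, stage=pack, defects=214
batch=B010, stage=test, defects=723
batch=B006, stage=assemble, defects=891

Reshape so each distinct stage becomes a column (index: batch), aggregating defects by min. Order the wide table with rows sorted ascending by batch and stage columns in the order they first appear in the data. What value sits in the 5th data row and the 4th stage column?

723

With rows sorted ascending by batch, row 5 is batch=B010. stage columns in first-appearance order: assemble, pack, paint, test; column 4 is test.
Long rows with batch=B010, stage=test: min(793, 723) = 723.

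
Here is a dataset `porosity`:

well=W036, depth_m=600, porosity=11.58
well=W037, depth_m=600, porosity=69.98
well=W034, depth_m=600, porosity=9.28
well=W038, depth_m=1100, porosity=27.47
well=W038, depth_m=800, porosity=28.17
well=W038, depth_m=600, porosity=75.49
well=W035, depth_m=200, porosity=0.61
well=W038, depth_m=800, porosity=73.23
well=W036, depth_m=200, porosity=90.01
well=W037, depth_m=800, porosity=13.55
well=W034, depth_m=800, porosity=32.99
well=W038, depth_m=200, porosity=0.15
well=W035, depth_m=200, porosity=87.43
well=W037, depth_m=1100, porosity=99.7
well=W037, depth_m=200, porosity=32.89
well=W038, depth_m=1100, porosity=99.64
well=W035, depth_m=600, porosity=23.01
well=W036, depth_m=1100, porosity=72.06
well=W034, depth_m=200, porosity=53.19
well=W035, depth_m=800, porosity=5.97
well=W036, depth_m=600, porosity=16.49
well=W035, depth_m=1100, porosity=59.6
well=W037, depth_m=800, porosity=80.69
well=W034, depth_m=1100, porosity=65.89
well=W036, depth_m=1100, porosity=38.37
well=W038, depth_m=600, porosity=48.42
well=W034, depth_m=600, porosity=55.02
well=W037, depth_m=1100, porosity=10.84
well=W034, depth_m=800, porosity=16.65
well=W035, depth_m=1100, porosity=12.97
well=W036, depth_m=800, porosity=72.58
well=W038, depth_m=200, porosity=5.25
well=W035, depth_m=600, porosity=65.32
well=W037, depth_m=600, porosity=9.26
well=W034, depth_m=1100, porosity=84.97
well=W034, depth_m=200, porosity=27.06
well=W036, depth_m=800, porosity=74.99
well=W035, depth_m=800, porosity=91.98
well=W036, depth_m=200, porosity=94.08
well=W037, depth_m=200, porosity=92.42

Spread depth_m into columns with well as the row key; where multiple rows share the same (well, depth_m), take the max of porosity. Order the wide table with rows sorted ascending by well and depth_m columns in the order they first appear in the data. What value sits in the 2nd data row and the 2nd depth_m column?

59.6

With rows sorted ascending by well, row 2 is well=W035. depth_m columns in first-appearance order: 600, 1100, 800, 200; column 2 is 1100.
Long rows with well=W035, depth_m=1100: max(59.6, 12.97) = 59.6.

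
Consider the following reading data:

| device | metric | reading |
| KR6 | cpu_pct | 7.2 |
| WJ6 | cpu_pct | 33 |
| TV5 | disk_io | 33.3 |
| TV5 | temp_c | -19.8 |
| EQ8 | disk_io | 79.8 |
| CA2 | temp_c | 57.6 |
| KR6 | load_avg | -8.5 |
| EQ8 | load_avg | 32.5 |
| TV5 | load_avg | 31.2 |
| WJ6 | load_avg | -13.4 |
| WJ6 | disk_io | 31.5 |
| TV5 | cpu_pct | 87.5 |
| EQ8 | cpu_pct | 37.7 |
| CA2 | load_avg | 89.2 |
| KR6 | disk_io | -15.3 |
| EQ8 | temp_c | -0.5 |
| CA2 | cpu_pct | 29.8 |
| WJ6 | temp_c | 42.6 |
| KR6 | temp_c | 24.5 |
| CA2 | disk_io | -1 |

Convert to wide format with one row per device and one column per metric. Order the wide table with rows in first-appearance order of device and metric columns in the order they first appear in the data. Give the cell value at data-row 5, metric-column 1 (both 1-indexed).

29.8

With rows in first-appearance order of device, row 5 is device=CA2. metric columns in first-appearance order: cpu_pct, disk_io, temp_c, load_avg; column 1 is cpu_pct.
Long rows with device=CA2, metric=cpu_pct: reading = 29.8.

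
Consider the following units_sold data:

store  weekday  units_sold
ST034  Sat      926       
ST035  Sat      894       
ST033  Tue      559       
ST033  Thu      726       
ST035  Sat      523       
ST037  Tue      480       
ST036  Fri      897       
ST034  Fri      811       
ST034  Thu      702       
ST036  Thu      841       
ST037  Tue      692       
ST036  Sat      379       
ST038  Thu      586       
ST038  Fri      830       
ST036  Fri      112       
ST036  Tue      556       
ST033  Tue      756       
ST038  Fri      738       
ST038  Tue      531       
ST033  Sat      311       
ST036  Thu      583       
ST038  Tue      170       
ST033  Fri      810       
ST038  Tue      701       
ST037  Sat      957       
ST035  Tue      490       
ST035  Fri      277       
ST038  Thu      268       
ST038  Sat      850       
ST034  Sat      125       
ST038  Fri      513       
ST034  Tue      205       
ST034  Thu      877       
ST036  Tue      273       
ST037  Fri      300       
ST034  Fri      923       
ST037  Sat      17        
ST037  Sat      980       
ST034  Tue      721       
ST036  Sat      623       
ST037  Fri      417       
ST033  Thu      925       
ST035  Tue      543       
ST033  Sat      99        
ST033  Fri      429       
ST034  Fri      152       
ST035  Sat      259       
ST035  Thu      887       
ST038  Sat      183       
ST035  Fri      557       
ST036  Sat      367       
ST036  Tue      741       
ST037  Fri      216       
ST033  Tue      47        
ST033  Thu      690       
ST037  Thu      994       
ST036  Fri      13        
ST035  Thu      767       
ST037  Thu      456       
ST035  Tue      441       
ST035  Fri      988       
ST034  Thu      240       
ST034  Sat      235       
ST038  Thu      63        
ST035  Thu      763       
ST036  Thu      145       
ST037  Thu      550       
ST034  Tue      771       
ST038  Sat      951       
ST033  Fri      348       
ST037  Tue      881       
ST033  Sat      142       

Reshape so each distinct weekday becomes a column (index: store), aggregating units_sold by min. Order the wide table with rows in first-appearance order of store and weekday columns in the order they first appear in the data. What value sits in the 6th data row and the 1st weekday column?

With rows in first-appearance order of store, row 6 is store=ST038. weekday columns in first-appearance order: Sat, Tue, Thu, Fri; column 1 is Sat.
Long rows with store=ST038, weekday=Sat: min(850, 183, 951) = 183.

183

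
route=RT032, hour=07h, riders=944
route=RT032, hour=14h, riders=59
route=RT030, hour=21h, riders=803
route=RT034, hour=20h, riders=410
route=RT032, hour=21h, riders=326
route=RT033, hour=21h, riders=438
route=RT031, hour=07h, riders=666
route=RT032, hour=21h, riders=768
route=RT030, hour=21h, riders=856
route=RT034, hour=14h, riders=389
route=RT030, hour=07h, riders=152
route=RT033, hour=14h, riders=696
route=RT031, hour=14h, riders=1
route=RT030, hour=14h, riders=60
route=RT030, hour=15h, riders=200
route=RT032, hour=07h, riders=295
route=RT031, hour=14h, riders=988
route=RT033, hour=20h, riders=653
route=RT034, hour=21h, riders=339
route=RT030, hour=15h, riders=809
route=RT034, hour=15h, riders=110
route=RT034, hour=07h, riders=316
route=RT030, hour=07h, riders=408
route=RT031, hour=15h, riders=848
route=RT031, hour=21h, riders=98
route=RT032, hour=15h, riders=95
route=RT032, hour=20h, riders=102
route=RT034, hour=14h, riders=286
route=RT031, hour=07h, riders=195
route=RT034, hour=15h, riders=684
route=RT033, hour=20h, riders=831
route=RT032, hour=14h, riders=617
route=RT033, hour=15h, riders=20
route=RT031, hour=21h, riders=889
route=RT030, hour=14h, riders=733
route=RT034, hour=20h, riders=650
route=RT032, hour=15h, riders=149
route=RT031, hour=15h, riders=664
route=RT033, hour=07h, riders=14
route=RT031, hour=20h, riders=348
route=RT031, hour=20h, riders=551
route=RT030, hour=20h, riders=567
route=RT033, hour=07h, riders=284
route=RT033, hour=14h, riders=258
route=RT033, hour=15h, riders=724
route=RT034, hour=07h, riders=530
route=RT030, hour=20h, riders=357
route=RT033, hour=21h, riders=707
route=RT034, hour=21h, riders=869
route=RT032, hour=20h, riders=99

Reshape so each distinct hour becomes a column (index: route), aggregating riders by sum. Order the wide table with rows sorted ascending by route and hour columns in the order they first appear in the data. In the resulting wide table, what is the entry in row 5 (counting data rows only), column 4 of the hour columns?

1060

With rows sorted ascending by route, row 5 is route=RT034. hour columns in first-appearance order: 07h, 14h, 21h, 20h, 15h; column 4 is 20h.
Long rows with route=RT034, hour=20h: 410 + 650 = 1060.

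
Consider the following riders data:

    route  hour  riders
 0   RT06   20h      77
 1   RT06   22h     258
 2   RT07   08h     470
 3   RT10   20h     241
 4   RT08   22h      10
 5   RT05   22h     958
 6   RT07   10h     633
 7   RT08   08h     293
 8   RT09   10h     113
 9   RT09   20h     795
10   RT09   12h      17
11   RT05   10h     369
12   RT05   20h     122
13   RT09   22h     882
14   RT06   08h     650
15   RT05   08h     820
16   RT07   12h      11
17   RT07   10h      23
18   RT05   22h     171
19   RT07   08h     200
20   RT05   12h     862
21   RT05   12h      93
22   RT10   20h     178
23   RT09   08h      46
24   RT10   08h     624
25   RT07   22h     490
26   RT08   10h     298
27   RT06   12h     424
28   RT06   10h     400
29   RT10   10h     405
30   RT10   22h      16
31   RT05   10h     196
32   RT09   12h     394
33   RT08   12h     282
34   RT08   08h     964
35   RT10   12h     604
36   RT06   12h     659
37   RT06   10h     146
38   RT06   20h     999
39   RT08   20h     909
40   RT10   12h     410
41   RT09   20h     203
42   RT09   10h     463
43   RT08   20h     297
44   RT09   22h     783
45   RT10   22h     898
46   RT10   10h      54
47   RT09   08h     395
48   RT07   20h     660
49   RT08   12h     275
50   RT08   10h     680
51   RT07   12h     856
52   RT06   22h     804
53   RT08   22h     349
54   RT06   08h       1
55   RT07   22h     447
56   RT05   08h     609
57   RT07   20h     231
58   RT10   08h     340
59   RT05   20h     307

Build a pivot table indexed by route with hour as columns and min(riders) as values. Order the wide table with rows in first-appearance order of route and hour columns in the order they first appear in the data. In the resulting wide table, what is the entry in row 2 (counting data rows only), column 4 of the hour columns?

23

With rows in first-appearance order of route, row 2 is route=RT07. hour columns in first-appearance order: 20h, 22h, 08h, 10h, 12h; column 4 is 10h.
Long rows with route=RT07, hour=10h: min(633, 23) = 23.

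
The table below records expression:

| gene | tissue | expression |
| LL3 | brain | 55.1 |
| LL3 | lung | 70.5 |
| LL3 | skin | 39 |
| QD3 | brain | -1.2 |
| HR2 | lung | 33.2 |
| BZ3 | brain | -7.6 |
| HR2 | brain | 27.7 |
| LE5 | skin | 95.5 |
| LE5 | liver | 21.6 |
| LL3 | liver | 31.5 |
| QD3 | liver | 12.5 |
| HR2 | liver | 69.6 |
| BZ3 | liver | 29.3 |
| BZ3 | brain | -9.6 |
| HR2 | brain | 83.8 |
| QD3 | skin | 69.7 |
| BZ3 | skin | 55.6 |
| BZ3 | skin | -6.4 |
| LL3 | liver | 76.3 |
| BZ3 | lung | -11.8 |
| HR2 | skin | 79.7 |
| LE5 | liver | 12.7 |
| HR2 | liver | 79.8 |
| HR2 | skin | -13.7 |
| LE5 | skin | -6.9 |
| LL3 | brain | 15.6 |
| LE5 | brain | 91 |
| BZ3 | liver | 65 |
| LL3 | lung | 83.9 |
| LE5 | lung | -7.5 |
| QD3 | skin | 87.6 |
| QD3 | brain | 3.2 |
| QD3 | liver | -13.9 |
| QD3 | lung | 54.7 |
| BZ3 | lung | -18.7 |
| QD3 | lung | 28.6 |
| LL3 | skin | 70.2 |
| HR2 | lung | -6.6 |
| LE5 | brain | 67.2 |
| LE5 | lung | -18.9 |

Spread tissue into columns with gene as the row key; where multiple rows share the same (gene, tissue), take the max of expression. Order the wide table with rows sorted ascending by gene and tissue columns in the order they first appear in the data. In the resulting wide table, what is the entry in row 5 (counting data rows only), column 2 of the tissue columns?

With rows sorted ascending by gene, row 5 is gene=QD3. tissue columns in first-appearance order: brain, lung, skin, liver; column 2 is lung.
Long rows with gene=QD3, tissue=lung: max(54.7, 28.6) = 54.7.

54.7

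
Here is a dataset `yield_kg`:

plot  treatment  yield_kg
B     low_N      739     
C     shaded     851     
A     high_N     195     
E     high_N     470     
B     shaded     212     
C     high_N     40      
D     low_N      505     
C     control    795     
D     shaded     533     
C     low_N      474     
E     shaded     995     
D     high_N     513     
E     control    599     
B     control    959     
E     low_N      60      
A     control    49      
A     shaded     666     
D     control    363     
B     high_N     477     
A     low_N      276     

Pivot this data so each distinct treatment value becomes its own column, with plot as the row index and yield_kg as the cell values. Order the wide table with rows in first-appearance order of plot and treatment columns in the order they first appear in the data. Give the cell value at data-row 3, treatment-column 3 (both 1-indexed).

195

With rows in first-appearance order of plot, row 3 is plot=A. treatment columns in first-appearance order: low_N, shaded, high_N, control; column 3 is high_N.
Long rows with plot=A, treatment=high_N: yield_kg = 195.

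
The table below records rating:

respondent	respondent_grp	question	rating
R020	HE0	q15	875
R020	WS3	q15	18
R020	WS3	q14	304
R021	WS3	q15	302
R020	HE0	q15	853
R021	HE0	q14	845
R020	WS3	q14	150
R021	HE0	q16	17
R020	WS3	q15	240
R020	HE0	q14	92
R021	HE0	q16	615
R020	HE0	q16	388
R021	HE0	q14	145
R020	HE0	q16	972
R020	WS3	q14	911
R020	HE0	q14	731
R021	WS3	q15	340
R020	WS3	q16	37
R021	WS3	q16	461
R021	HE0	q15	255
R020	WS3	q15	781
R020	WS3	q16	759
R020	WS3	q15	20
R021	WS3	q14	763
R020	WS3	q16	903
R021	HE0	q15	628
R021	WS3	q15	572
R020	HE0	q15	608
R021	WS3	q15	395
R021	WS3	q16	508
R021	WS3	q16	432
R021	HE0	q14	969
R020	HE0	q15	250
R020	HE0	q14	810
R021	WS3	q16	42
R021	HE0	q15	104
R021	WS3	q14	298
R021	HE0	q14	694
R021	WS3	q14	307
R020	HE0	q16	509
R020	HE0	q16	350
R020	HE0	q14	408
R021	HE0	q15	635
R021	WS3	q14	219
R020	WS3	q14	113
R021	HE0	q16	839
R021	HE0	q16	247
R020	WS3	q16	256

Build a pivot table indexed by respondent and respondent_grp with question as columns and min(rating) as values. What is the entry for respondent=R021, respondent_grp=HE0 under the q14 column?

Rows with respondent=R021, respondent_grp=HE0 and question=q14: rating values are 845, 145, 969, 694.
min(845, 145, 969, 694) = 145.

145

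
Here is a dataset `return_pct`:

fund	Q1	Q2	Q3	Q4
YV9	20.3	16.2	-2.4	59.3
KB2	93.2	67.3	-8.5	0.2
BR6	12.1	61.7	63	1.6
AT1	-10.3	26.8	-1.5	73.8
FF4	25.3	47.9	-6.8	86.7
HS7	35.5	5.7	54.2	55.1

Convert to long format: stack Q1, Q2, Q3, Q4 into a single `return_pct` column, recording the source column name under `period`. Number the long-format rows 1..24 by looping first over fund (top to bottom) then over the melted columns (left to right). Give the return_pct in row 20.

24 rows total (6 × 4). Row 20: index ⌊(20-1)/4⌋ = 4 into fund → FF4; (20-1) mod 4 = 3 into the melted columns → Q4.
So row 20 is (FF4, Q4, 86.7); return_pct = 86.7.

86.7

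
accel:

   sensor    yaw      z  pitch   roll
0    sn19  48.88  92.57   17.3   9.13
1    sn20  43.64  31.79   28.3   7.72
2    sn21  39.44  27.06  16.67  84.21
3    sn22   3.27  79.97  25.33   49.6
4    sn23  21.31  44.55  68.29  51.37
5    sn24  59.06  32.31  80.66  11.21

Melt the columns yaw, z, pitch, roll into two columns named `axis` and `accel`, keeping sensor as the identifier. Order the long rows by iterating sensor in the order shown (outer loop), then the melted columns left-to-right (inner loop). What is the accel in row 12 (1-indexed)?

84.21

24 rows total (6 × 4). Row 12: index ⌊(12-1)/4⌋ = 2 into sensor → sn21; (12-1) mod 4 = 3 into the melted columns → roll.
So row 12 is (sn21, roll, 84.21); accel = 84.21.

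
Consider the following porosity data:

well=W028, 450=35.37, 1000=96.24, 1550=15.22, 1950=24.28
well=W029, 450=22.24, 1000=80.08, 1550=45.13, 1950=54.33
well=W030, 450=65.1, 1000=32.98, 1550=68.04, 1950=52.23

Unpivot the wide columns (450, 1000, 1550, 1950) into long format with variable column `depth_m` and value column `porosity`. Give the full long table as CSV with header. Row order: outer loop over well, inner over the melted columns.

well,depth_m,porosity
W028,450,35.37
W028,1000,96.24
W028,1550,15.22
W028,1950,24.28
W029,450,22.24
W029,1000,80.08
W029,1550,45.13
W029,1950,54.33
W030,450,65.1
W030,1000,32.98
W030,1550,68.04
W030,1950,52.23

Each (well, column) pair becomes one row: 3 × 4 = 12 rows.
For example, (W028, 450) → porosity=35.37.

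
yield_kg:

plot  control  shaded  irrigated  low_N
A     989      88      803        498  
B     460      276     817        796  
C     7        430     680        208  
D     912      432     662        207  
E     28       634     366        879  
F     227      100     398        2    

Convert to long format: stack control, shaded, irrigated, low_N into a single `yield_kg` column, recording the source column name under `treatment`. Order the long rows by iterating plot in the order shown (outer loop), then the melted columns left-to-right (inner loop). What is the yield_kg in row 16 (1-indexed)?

24 rows total (6 × 4). Row 16: index ⌊(16-1)/4⌋ = 3 into plot → D; (16-1) mod 4 = 3 into the melted columns → low_N.
So row 16 is (D, low_N, 207); yield_kg = 207.

207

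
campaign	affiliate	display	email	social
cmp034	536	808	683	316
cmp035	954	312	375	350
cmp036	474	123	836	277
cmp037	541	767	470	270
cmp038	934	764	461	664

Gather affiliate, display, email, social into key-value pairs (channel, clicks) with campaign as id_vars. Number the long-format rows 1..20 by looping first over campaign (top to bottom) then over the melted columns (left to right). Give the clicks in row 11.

20 rows total (5 × 4). Row 11: index ⌊(11-1)/4⌋ = 2 into campaign → cmp036; (11-1) mod 4 = 2 into the melted columns → email.
So row 11 is (cmp036, email, 836); clicks = 836.

836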